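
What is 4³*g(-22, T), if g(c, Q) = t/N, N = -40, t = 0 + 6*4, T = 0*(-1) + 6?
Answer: -192/5 ≈ -38.400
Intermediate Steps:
T = 6 (T = 0 + 6 = 6)
t = 24 (t = 0 + 24 = 24)
g(c, Q) = -⅗ (g(c, Q) = 24/(-40) = 24*(-1/40) = -⅗)
4³*g(-22, T) = 4³*(-⅗) = 64*(-⅗) = -192/5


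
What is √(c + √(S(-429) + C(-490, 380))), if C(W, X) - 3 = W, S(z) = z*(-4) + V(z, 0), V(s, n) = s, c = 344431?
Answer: √(344431 + 20*√2) ≈ 586.91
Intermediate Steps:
S(z) = -3*z (S(z) = z*(-4) + z = -4*z + z = -3*z)
C(W, X) = 3 + W
√(c + √(S(-429) + C(-490, 380))) = √(344431 + √(-3*(-429) + (3 - 490))) = √(344431 + √(1287 - 487)) = √(344431 + √800) = √(344431 + 20*√2)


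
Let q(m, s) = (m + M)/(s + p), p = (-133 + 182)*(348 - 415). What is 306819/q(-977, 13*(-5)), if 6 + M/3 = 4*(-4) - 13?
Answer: 513615006/541 ≈ 9.4938e+5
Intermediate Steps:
M = -105 (M = -18 + 3*(4*(-4) - 13) = -18 + 3*(-16 - 13) = -18 + 3*(-29) = -18 - 87 = -105)
p = -3283 (p = 49*(-67) = -3283)
q(m, s) = (-105 + m)/(-3283 + s) (q(m, s) = (m - 105)/(s - 3283) = (-105 + m)/(-3283 + s))
306819/q(-977, 13*(-5)) = 306819/(((-105 - 977)/(-3283 + 13*(-5)))) = 306819/((-1082/(-3283 - 65))) = 306819/((-1082/(-3348))) = 306819/((-1/3348*(-1082))) = 306819/(541/1674) = 306819*(1674/541) = 513615006/541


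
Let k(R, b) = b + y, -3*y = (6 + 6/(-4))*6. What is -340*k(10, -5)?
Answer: 4760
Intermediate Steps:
y = -9 (y = -(6 + 6/(-4))*6/3 = -(6 + 6*(-¼))*6/3 = -(6 - 3/2)*6/3 = -3*6/2 = -⅓*27 = -9)
k(R, b) = -9 + b (k(R, b) = b - 9 = -9 + b)
-340*k(10, -5) = -340*(-9 - 5) = -340*(-14) = 4760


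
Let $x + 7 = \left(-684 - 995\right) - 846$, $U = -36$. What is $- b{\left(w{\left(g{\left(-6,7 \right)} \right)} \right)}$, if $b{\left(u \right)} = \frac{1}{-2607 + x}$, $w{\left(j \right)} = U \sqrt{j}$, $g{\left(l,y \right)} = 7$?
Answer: $\frac{1}{5139} \approx 0.00019459$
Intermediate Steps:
$x = -2532$ ($x = -7 - 2525 = -2532$)
$w{\left(j \right)} = - 36 \sqrt{j}$
$b{\left(u \right)} = - \frac{1}{5139}$ ($b{\left(u \right)} = \frac{1}{-2607 - 2532} = \frac{1}{-5139} = - \frac{1}{5139}$)
$- b{\left(w{\left(g{\left(-6,7 \right)} \right)} \right)} = \left(-1\right) \left(- \frac{1}{5139}\right) = \frac{1}{5139}$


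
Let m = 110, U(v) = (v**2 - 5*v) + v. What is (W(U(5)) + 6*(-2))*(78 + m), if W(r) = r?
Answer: -1316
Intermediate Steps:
U(v) = v**2 - 4*v
(W(U(5)) + 6*(-2))*(78 + m) = (5*(-4 + 5) + 6*(-2))*(78 + 110) = (5*1 - 12)*188 = (5 - 12)*188 = -7*188 = -1316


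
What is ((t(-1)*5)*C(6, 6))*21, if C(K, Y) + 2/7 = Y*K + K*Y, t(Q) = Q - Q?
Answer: 0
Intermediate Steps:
t(Q) = 0
C(K, Y) = -2/7 + 2*K*Y (C(K, Y) = -2/7 + (Y*K + K*Y) = -2/7 + (K*Y + K*Y) = -2/7 + 2*K*Y)
((t(-1)*5)*C(6, 6))*21 = ((0*5)*(-2/7 + 2*6*6))*21 = (0*(-2/7 + 72))*21 = (0*(502/7))*21 = 0*21 = 0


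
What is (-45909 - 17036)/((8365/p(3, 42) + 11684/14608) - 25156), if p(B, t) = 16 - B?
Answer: 2988376820/1163719303 ≈ 2.5680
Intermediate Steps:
(-45909 - 17036)/((8365/p(3, 42) + 11684/14608) - 25156) = (-45909 - 17036)/((8365/(16 - 1*3) + 11684/14608) - 25156) = -62945/((8365/(16 - 3) + 11684*(1/14608)) - 25156) = -62945/((8365/13 + 2921/3652) - 25156) = -62945/(30586953/47476 - 25156) = -62945/(-1163719303/47476) = -62945*(-47476/1163719303) = 2988376820/1163719303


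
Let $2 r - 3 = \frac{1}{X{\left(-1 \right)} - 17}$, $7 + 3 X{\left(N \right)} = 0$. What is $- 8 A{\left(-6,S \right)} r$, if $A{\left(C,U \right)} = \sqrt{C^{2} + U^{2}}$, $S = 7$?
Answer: $- \frac{342 \sqrt{85}}{29} \approx -108.73$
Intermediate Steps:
$X{\left(N \right)} = - \frac{7}{3}$ ($X{\left(N \right)} = - \frac{7}{3} + \frac{1}{3} \cdot 0 = - \frac{7}{3} + 0 = - \frac{7}{3}$)
$r = \frac{171}{116}$ ($r = \frac{3}{2} + \frac{1}{2 \left(- \frac{7}{3} - 17\right)} = \frac{3}{2} + \frac{1}{2 \left(- \frac{58}{3}\right)} = \frac{3}{2} + \frac{1}{2} \left(- \frac{3}{58}\right) = \frac{3}{2} - \frac{3}{116} = \frac{171}{116} \approx 1.4741$)
$- 8 A{\left(-6,S \right)} r = - 8 \sqrt{\left(-6\right)^{2} + 7^{2}} \cdot \frac{171}{116} = - 8 \sqrt{36 + 49} \cdot \frac{171}{116} = - 8 \sqrt{85} \cdot \frac{171}{116} = - \frac{342 \sqrt{85}}{29}$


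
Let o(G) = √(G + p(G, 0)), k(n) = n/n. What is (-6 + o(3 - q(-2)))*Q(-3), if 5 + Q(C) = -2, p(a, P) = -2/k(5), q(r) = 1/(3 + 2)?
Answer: 42 - 14*√5/5 ≈ 35.739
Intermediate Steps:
k(n) = 1
q(r) = ⅕ (q(r) = 1/5 = ⅕)
p(a, P) = -2 (p(a, P) = -2/1 = -2*1 = -2)
o(G) = √(-2 + G) (o(G) = √(G - 2) = √(-2 + G))
Q(C) = -7 (Q(C) = -5 - 2 = -7)
(-6 + o(3 - q(-2)))*Q(-3) = (-6 + √(-2 + (3 - 1*⅕)))*(-7) = (-6 + √(-2 + (3 - ⅕)))*(-7) = (-6 + √(-2 + 14/5))*(-7) = (-6 + √(⅘))*(-7) = (-6 + 2*√5/5)*(-7) = 42 - 14*√5/5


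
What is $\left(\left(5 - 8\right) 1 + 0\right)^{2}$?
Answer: $9$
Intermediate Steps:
$\left(\left(5 - 8\right) 1 + 0\right)^{2} = \left(\left(-3\right) 1 + 0\right)^{2} = \left(-3 + 0\right)^{2} = \left(-3\right)^{2} = 9$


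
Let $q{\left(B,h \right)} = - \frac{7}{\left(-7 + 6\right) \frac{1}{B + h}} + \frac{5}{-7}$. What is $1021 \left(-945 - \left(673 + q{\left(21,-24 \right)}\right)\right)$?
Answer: $- \frac{11408654}{7} \approx -1.6298 \cdot 10^{6}$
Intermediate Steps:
$q{\left(B,h \right)} = - \frac{5}{7} + 7 B + 7 h$ ($q{\left(B,h \right)} = - \frac{7}{\left(-1\right) \frac{1}{B + h}} + 5 \left(- \frac{1}{7}\right) = - 7 \left(- B - h\right) - \frac{5}{7} = \left(7 B + 7 h\right) - \frac{5}{7} = - \frac{5}{7} + 7 B + 7 h$)
$1021 \left(-945 - \left(673 + q{\left(21,-24 \right)}\right)\right) = 1021 \left(-945 - \left(\frac{4706}{7} - 168 + 147\right)\right) = 1021 \left(-945 - \frac{4559}{7}\right) = 1021 \left(- \frac{11174}{7}\right) = - \frac{11408654}{7}$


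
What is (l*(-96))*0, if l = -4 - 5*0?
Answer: 0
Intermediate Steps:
l = -4 (l = -4 + 0 = -4)
(l*(-96))*0 = -4*(-96)*0 = 384*0 = 0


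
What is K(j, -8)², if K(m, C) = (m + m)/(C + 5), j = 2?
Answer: 16/9 ≈ 1.7778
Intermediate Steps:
K(m, C) = 2*m/(5 + C) (K(m, C) = (2*m)/(5 + C) = 2*m/(5 + C))
K(j, -8)² = (2*2/(5 - 8))² = (2*2/(-3))² = (2*2*(-⅓))² = (-4/3)² = 16/9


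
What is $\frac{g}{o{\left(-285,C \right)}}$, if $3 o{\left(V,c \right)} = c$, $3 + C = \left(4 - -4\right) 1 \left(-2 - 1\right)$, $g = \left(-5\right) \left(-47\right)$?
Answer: $- \frac{235}{9} \approx -26.111$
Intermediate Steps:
$g = 235$
$C = -27$ ($C = -3 + \left(4 - -4\right) 1 \left(-2 - 1\right) = -3 + \left(4 + 4\right) 1 \left(-2 - 1\right) = -3 + 8 \cdot 1 \left(-3\right) = -3 + 8 \left(-3\right) = -3 - 24 = -27$)
$o{\left(V,c \right)} = \frac{c}{3}$
$\frac{g}{o{\left(-285,C \right)}} = \frac{235}{\frac{1}{3} \left(-27\right)} = \frac{235}{-9} = 235 \left(- \frac{1}{9}\right) = - \frac{235}{9}$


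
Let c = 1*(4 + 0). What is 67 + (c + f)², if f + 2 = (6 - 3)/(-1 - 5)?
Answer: 277/4 ≈ 69.250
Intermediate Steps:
f = -5/2 (f = -2 + (6 - 3)/(-1 - 5) = -2 + 3/(-6) = -2 + 3*(-⅙) = -2 - ½ = -5/2 ≈ -2.5000)
c = 4 (c = 1*4 = 4)
67 + (c + f)² = 67 + (4 - 5/2)² = 67 + (3/2)² = 67 + 9/4 = 277/4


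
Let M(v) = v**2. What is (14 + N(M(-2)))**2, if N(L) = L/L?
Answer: 225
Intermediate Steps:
N(L) = 1
(14 + N(M(-2)))**2 = (14 + 1)**2 = 15**2 = 225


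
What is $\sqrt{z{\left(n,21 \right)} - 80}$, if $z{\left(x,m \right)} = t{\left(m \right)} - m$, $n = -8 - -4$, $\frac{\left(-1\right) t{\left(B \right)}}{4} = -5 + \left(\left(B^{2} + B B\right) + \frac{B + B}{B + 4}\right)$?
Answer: $\frac{i \sqrt{90393}}{5} \approx 60.131 i$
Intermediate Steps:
$t{\left(B \right)} = 20 - 8 B^{2} - \frac{8 B}{4 + B}$ ($t{\left(B \right)} = - 4 \left(-5 + \left(\left(B^{2} + B B\right) + \frac{B + B}{B + 4}\right)\right) = - 4 \left(-5 + \left(\left(B^{2} + B^{2}\right) + \frac{2 B}{4 + B}\right)\right) = - 4 \left(-5 + \left(2 B^{2} + \frac{2 B}{4 + B}\right)\right) = - 4 \left(-5 + 2 B^{2} + \frac{2 B}{4 + B}\right) = 20 - 8 B^{2} - \frac{8 B}{4 + B}$)
$n = -4$ ($n = -8 + 4 = -4$)
$z{\left(x,m \right)} = - m + \frac{4 \left(20 - 8 m^{2} - 2 m^{3} + 3 m\right)}{4 + m}$ ($z{\left(x,m \right)} = \frac{4 \left(20 - 8 m^{2} - 2 m^{3} + 3 m\right)}{4 + m} - m = - m + \frac{4 \left(20 - 8 m^{2} - 2 m^{3} + 3 m\right)}{4 + m}$)
$\sqrt{z{\left(n,21 \right)} - 80} = \sqrt{\frac{80 - 33 \cdot 21^{2} - 8 \cdot 21^{3} + 8 \cdot 21}{4 + 21} - 80} = \sqrt{\frac{80 - 14553 - 74088 + 168}{25} - 80} = \sqrt{\frac{1}{25} \left(-88393\right) - 80} = \sqrt{- \frac{88393}{25} - 80} = \sqrt{- \frac{90393}{25}} = \frac{i \sqrt{90393}}{5}$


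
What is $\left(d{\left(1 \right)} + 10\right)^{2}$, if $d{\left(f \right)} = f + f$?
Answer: $144$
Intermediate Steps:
$d{\left(f \right)} = 2 f$
$\left(d{\left(1 \right)} + 10\right)^{2} = \left(2 \cdot 1 + 10\right)^{2} = \left(2 + 10\right)^{2} = 12^{2} = 144$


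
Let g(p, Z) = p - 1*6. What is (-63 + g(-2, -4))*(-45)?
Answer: 3195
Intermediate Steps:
g(p, Z) = -6 + p (g(p, Z) = p - 6 = -6 + p)
(-63 + g(-2, -4))*(-45) = (-63 + (-6 - 2))*(-45) = (-63 - 8)*(-45) = -71*(-45) = 3195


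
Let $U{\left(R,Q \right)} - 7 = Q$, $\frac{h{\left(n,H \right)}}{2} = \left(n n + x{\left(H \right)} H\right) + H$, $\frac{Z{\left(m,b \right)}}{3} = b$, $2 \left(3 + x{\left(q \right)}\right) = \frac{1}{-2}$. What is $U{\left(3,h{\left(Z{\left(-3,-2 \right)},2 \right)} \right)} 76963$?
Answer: $5387410$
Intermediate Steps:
$x{\left(q \right)} = - \frac{13}{4}$ ($x{\left(q \right)} = -3 + \frac{1}{2 \left(-2\right)} = -3 + \frac{1}{2} \left(- \frac{1}{2}\right) = -3 - \frac{1}{4} = - \frac{13}{4}$)
$Z{\left(m,b \right)} = 3 b$
$h{\left(n,H \right)} = 2 n^{2} - \frac{9 H}{2}$ ($h{\left(n,H \right)} = 2 \left(\left(n n - \frac{13 H}{4}\right) + H\right) = 2 \left(\left(n^{2} - \frac{13 H}{4}\right) + H\right) = 2 \left(n^{2} - \frac{9 H}{4}\right) = 2 n^{2} - \frac{9 H}{2}$)
$U{\left(R,Q \right)} = 7 + Q$
$U{\left(3,h{\left(Z{\left(-3,-2 \right)},2 \right)} \right)} 76963 = \left(7 + \left(2 \left(3 \left(-2\right)\right)^{2} - 9\right)\right) 76963 = \left(7 - \left(9 - 2 \left(-6\right)^{2}\right)\right) 76963 = \left(7 + \left(2 \cdot 36 - 9\right)\right) 76963 = \left(7 + \left(72 - 9\right)\right) 76963 = \left(7 + 63\right) 76963 = 70 \cdot 76963 = 5387410$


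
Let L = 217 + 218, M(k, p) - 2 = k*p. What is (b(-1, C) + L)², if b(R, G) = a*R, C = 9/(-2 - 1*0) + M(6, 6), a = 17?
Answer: 174724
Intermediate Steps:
M(k, p) = 2 + k*p
C = 67/2 (C = 9/(-2 - 1*0) + (2 + 6*6) = 9/(-2 + 0) + (2 + 36) = 9/(-2) + 38 = 9*(-½) + 38 = -9/2 + 38 = 67/2 ≈ 33.500)
b(R, G) = 17*R
L = 435
(b(-1, C) + L)² = (17*(-1) + 435)² = (-17 + 435)² = 418² = 174724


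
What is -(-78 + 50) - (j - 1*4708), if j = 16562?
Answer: -11826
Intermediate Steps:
-(-78 + 50) - (j - 1*4708) = -(-78 + 50) - (16562 - 1*4708) = -1*(-28) - (16562 - 4708) = 28 - 1*11854 = 28 - 11854 = -11826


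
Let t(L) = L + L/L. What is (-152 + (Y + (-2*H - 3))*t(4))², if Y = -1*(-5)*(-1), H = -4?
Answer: 23104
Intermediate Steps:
t(L) = 1 + L (t(L) = L + 1 = 1 + L)
Y = -5 (Y = 5*(-1) = -5)
(-152 + (Y + (-2*H - 3))*t(4))² = (-152 + (-5 + (-2*(-4) - 3))*(1 + 4))² = (-152 + (-5 + (8 - 3))*5)² = (-152 + (-5 + 5)*5)² = (-152 + 0*5)² = (-152 + 0)² = (-152)² = 23104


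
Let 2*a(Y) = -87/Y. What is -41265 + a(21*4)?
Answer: -2310869/56 ≈ -41266.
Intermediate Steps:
a(Y) = -87/(2*Y) (a(Y) = (-87/Y)/2 = -87/(2*Y))
-41265 + a(21*4) = -41265 - 87/(2*(21*4)) = -41265 - 87/2/84 = -41265 - 87/2*1/84 = -41265 - 29/56 = -2310869/56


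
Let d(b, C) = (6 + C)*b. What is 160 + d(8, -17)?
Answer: 72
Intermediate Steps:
d(b, C) = b*(6 + C)
160 + d(8, -17) = 160 + 8*(6 - 17) = 160 + 8*(-11) = 160 - 88 = 72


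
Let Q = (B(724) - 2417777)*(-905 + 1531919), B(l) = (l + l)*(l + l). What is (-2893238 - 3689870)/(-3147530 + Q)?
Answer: 1645777/122892601388 ≈ 1.3392e-5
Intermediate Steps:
B(l) = 4*l² (B(l) = (2*l)*(2*l) = 4*l²)
Q = -491567258022 (Q = (4*724² - 2417777)*(-905 + 1531919) = (4*524176 - 2417777)*1531014 = (2096704 - 2417777)*1531014 = -321073*1531014 = -491567258022)
(-2893238 - 3689870)/(-3147530 + Q) = (-2893238 - 3689870)/(-3147530 - 491567258022) = -6583108/(-491570405552) = -6583108*(-1/491570405552) = 1645777/122892601388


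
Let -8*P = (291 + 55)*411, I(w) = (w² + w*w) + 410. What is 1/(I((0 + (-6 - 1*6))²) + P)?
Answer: 4/96425 ≈ 4.1483e-5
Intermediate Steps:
I(w) = 410 + 2*w² (I(w) = (w² + w²) + 410 = 2*w² + 410 = 410 + 2*w²)
P = -71103/4 (P = -(291 + 55)*411/8 = -173*411/4 = -⅛*142206 = -71103/4 ≈ -17776.)
1/(I((0 + (-6 - 1*6))²) + P) = 1/((410 + 2*((0 + (-6 - 1*6))²)²) - 71103/4) = 1/((410 + 2*((0 + (-6 - 6))²)²) - 71103/4) = 1/((410 + 2*((0 - 12)²)²) - 71103/4) = 1/((410 + 2*((-12)²)²) - 71103/4) = 1/((410 + 2*144²) - 71103/4) = 1/((410 + 2*20736) - 71103/4) = 1/((410 + 41472) - 71103/4) = 1/(41882 - 71103/4) = 1/(96425/4) = 4/96425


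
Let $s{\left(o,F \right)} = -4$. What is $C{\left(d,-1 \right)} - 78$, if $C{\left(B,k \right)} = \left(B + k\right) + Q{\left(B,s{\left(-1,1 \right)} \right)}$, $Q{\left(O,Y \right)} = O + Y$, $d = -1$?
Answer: $-85$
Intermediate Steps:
$C{\left(B,k \right)} = -4 + k + 2 B$ ($C{\left(B,k \right)} = \left(B + k\right) + \left(B - 4\right) = \left(B + k\right) + \left(-4 + B\right) = -4 + k + 2 B$)
$C{\left(d,-1 \right)} - 78 = \left(-4 - 1 + 2 \left(-1\right)\right) - 78 = \left(-4 - 1 - 2\right) - 78 = -7 - 78 = -85$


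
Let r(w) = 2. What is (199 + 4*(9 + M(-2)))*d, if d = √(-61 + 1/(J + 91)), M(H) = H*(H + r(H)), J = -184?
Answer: 235*I*√527682/93 ≈ 1835.6*I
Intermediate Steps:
M(H) = H*(2 + H) (M(H) = H*(H + 2) = H*(2 + H))
d = I*√527682/93 (d = √(-61 + 1/(-184 + 91)) = √(-61 + 1/(-93)) = √(-61 - 1/93) = √(-5674/93) = I*√527682/93 ≈ 7.8109*I)
(199 + 4*(9 + M(-2)))*d = (199 + 4*(9 - 2*(2 - 2)))*(I*√527682/93) = (199 + 4*(9 - 2*0))*(I*√527682/93) = (199 + 4*(9 + 0))*(I*√527682/93) = (199 + 4*9)*(I*√527682/93) = (199 + 36)*(I*√527682/93) = 235*(I*√527682/93) = 235*I*√527682/93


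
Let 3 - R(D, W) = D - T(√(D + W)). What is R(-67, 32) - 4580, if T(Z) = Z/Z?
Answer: -4509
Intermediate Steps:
T(Z) = 1
R(D, W) = 4 - D (R(D, W) = 3 - (D - 1*1) = 3 - (D - 1) = 3 - (-1 + D) = 3 + (1 - D) = 4 - D)
R(-67, 32) - 4580 = (4 - 1*(-67)) - 4580 = (4 + 67) - 4580 = 71 - 4580 = -4509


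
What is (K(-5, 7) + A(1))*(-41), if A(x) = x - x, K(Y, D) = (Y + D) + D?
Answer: -369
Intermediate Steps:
K(Y, D) = Y + 2*D (K(Y, D) = (D + Y) + D = Y + 2*D)
A(x) = 0
(K(-5, 7) + A(1))*(-41) = ((-5 + 2*7) + 0)*(-41) = ((-5 + 14) + 0)*(-41) = (9 + 0)*(-41) = 9*(-41) = -369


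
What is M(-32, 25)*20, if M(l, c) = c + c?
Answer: 1000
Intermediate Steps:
M(l, c) = 2*c
M(-32, 25)*20 = (2*25)*20 = 50*20 = 1000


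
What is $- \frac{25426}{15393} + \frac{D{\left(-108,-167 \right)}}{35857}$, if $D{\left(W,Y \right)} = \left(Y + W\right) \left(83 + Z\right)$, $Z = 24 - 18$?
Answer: $- \frac{1288443757}{551946801} \approx -2.3344$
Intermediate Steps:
$Z = 6$
$D{\left(W,Y \right)} = 89 W + 89 Y$ ($D{\left(W,Y \right)} = \left(Y + W\right) \left(83 + 6\right) = \left(W + Y\right) 89 = 89 W + 89 Y$)
$- \frac{25426}{15393} + \frac{D{\left(-108,-167 \right)}}{35857} = - \frac{25426}{15393} + \frac{89 \left(-108\right) + 89 \left(-167\right)}{35857} = \left(-25426\right) \frac{1}{15393} + \left(-9612 - 14863\right) \frac{1}{35857} = - \frac{25426}{15393} - \frac{24475}{35857} = - \frac{1288443757}{551946801}$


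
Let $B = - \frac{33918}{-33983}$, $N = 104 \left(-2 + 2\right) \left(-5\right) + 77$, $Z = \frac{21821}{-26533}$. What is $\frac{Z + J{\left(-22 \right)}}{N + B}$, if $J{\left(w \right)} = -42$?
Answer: $- \frac{38611722481}{70328608597} \approx -0.54902$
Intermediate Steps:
$Z = - \frac{21821}{26533}$ ($Z = 21821 \left(- \frac{1}{26533}\right) = - \frac{21821}{26533} \approx -0.82241$)
$N = 77$ ($N = 104 \cdot 0 \left(-5\right) + 77 = 104 \cdot 0 + 77 = 0 + 77 = 77$)
$B = \frac{33918}{33983}$ ($B = \left(-33918\right) \left(- \frac{1}{33983}\right) = \frac{33918}{33983} \approx 0.99809$)
$\frac{Z + J{\left(-22 \right)}}{N + B} = \frac{- \frac{21821}{26533} - 42}{77 + \frac{33918}{33983}} = - \frac{1136207}{26533 \cdot \frac{2650609}{33983}} = \left(- \frac{1136207}{26533}\right) \frac{33983}{2650609} = - \frac{38611722481}{70328608597}$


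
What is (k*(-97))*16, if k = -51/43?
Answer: 79152/43 ≈ 1840.7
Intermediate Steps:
k = -51/43 (k = -51*1/43 = -51/43 ≈ -1.1860)
(k*(-97))*16 = -51/43*(-97)*16 = (4947/43)*16 = 79152/43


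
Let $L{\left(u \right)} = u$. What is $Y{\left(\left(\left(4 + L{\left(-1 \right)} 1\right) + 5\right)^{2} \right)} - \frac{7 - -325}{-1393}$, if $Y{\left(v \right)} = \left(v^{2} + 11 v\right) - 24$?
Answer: $\frac{6653300}{1393} \approx 4776.2$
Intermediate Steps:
$Y{\left(v \right)} = -24 + v^{2} + 11 v$
$Y{\left(\left(\left(4 + L{\left(-1 \right)} 1\right) + 5\right)^{2} \right)} - \frac{7 - -325}{-1393} = \left(-24 + \left(\left(\left(4 - 1\right) + 5\right)^{2}\right)^{2} + 11 \left(\left(4 - 1\right) + 5\right)^{2}\right) - \frac{7 - -325}{-1393} = \left(-24 + \left(\left(\left(4 - 1\right) + 5\right)^{2}\right)^{2} + 11 \left(\left(4 - 1\right) + 5\right)^{2}\right) - \left(7 + 325\right) \left(- \frac{1}{1393}\right) = \left(-24 + \left(\left(3 + 5\right)^{2}\right)^{2} + 11 \left(3 + 5\right)^{2}\right) - 332 \left(- \frac{1}{1393}\right) = \left(-24 + \left(8^{2}\right)^{2} + 11 \cdot 8^{2}\right) - - \frac{332}{1393} = \left(-24 + 64^{2} + 11 \cdot 64\right) + \frac{332}{1393} = \left(-24 + 4096 + 704\right) + \frac{332}{1393} = 4776 + \frac{332}{1393} = \frac{6653300}{1393}$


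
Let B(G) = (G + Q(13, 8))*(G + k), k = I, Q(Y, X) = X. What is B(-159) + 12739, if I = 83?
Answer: 24215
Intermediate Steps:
k = 83
B(G) = (8 + G)*(83 + G) (B(G) = (G + 8)*(G + 83) = (8 + G)*(83 + G))
B(-159) + 12739 = (664 + (-159)² + 91*(-159)) + 12739 = (664 + 25281 - 14469) + 12739 = 11476 + 12739 = 24215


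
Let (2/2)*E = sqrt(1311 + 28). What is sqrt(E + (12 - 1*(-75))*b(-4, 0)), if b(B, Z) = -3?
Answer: sqrt(-261 + sqrt(1339)) ≈ 14.98*I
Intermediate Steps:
E = sqrt(1339) (E = sqrt(1311 + 28) = sqrt(1339) ≈ 36.592)
sqrt(E + (12 - 1*(-75))*b(-4, 0)) = sqrt(sqrt(1339) + (12 - 1*(-75))*(-3)) = sqrt(sqrt(1339) + (12 + 75)*(-3)) = sqrt(sqrt(1339) + 87*(-3)) = sqrt(sqrt(1339) - 261) = sqrt(-261 + sqrt(1339))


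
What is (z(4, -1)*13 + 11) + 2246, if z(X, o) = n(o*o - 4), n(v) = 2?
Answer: 2283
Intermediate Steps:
z(X, o) = 2
(z(4, -1)*13 + 11) + 2246 = (2*13 + 11) + 2246 = (26 + 11) + 2246 = 37 + 2246 = 2283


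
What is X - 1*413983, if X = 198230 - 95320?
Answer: -311073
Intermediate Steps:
X = 102910
X - 1*413983 = 102910 - 1*413983 = 102910 - 413983 = -311073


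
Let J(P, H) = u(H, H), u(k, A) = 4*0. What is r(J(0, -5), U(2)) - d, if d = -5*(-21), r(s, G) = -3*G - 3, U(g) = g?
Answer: -114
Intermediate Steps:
u(k, A) = 0
J(P, H) = 0
r(s, G) = -3 - 3*G
d = 105
r(J(0, -5), U(2)) - d = (-3 - 3*2) - 1*105 = (-3 - 6) - 105 = -9 - 105 = -114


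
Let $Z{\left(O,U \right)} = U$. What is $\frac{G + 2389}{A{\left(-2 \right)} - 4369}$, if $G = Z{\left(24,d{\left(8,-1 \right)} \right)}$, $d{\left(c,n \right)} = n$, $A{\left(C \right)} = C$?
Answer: $- \frac{796}{1457} \approx -0.54633$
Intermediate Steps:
$G = -1$
$\frac{G + 2389}{A{\left(-2 \right)} - 4369} = \frac{-1 + 2389}{-2 - 4369} = \frac{2388}{-4371} = 2388 \left(- \frac{1}{4371}\right) = - \frac{796}{1457}$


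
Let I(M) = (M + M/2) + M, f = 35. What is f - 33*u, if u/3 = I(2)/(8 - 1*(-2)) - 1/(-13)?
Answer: -575/26 ≈ -22.115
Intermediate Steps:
I(M) = 5*M/2 (I(M) = (M + M*(1/2)) + M = (M + M/2) + M = 3*M/2 + M = 5*M/2)
u = 45/26 (u = 3*(((5/2)*2)/(8 - 1*(-2)) - 1/(-13)) = 3*(5/(8 + 2) - 1*(-1/13)) = 3*(5/10 + 1/13) = 3*(5*(1/10) + 1/13) = 3*(1/2 + 1/13) = 3*(15/26) = 45/26 ≈ 1.7308)
f - 33*u = 35 - 33*45/26 = 35 - 1485/26 = -575/26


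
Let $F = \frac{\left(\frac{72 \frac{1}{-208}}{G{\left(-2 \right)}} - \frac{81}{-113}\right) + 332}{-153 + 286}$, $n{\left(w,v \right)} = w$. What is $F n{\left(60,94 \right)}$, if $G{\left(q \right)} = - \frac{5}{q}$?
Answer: $\frac{29313456}{195377} \approx 150.04$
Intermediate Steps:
$F = \frac{2442788}{976885}$ ($F = \frac{\left(\frac{72 \frac{1}{-208}}{\left(-5\right) \frac{1}{-2}} - \frac{81}{-113}\right) + 332}{-153 + 286} = \frac{\left(\frac{72 \left(- \frac{1}{208}\right)}{\left(-5\right) \left(- \frac{1}{2}\right)} - - \frac{81}{113}\right) + 332}{133} = \left(\left(- \frac{9}{26 \cdot \frac{5}{2}} + \frac{81}{113}\right) + 332\right) \frac{1}{133} = \left(\left(\left(- \frac{9}{26}\right) \frac{2}{5} + \frac{81}{113}\right) + 332\right) \frac{1}{133} = \left(\left(- \frac{9}{65} + \frac{81}{113}\right) + 332\right) \frac{1}{133} = \left(\frac{4248}{7345} + 332\right) \frac{1}{133} = \frac{2442788}{7345} \cdot \frac{1}{133} = \frac{2442788}{976885} \approx 2.5006$)
$F n{\left(60,94 \right)} = \frac{2442788}{976885} \cdot 60 = \frac{29313456}{195377}$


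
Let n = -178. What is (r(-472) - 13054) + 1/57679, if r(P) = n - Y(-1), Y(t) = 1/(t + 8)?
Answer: -5342517368/403753 ≈ -13232.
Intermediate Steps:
Y(t) = 1/(8 + t)
r(P) = -1247/7 (r(P) = -178 - 1/(8 - 1) = -178 - 1/7 = -1247/7)
(r(-472) - 13054) + 1/57679 = (-1247/7 - 13054) + 1/57679 = -92625/7 + 1/57679 = -5342517368/403753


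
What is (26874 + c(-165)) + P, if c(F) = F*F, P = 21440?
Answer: 75539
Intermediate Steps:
c(F) = F²
(26874 + c(-165)) + P = (26874 + (-165)²) + 21440 = (26874 + 27225) + 21440 = 54099 + 21440 = 75539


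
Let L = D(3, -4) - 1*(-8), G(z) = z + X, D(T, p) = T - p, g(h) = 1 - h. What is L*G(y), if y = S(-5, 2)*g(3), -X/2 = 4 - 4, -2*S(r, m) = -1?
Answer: -15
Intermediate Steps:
S(r, m) = 1/2 (S(r, m) = -1/2*(-1) = 1/2)
X = 0 (X = -2*(4 - 4) = -2*0 = 0)
y = -1 (y = (1 - 1*3)/2 = (1 - 3)/2 = (1/2)*(-2) = -1)
G(z) = z (G(z) = z + 0 = z)
L = 15 (L = (3 - 1*(-4)) - 1*(-8) = (3 + 4) + 8 = 7 + 8 = 15)
L*G(y) = 15*(-1) = -15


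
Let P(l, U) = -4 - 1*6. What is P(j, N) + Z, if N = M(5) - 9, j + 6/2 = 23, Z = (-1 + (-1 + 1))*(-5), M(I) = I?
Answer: -5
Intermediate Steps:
Z = 5 (Z = (-1 + 0)*(-5) = -1*(-5) = 5)
j = 20 (j = -3 + 23 = 20)
N = -4 (N = 5 - 9 = -4)
P(l, U) = -10 (P(l, U) = -4 - 6 = -10)
P(j, N) + Z = -10 + 5 = -5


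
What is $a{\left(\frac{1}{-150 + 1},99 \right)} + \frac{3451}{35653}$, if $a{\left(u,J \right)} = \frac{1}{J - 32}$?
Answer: $\frac{266870}{2388751} \approx 0.11172$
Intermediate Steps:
$a{\left(u,J \right)} = \frac{1}{-32 + J}$ ($a{\left(u,J \right)} = \frac{1}{J - 32} = \frac{1}{-32 + J}$)
$a{\left(\frac{1}{-150 + 1},99 \right)} + \frac{3451}{35653} = \frac{1}{-32 + 99} + \frac{3451}{35653} = \frac{1}{67} + 3451 \cdot \frac{1}{35653} = \frac{1}{67} + \frac{3451}{35653} = \frac{266870}{2388751}$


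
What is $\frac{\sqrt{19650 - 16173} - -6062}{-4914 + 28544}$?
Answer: $\frac{3031}{11815} + \frac{\sqrt{3477}}{23630} \approx 0.25903$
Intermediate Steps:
$\frac{\sqrt{19650 - 16173} - -6062}{-4914 + 28544} = \frac{\sqrt{3477} + 6062}{23630} = \left(6062 + \sqrt{3477}\right) \frac{1}{23630} = \frac{3031}{11815} + \frac{\sqrt{3477}}{23630}$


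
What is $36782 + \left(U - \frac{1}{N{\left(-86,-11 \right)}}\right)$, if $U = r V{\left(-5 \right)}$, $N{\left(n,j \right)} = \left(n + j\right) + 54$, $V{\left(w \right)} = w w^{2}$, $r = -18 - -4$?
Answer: $\frac{1656877}{43} \approx 38532.0$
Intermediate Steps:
$r = -14$ ($r = -18 + 4 = -14$)
$V{\left(w \right)} = w^{3}$
$N{\left(n,j \right)} = 54 + j + n$ ($N{\left(n,j \right)} = \left(j + n\right) + 54 = 54 + j + n$)
$U = 1750$ ($U = - 14 \left(-5\right)^{3} = \left(-14\right) \left(-125\right) = 1750$)
$36782 + \left(U - \frac{1}{N{\left(-86,-11 \right)}}\right) = 36782 + \left(1750 - \frac{1}{54 - 11 - 86}\right) = 36782 + \left(1750 - \frac{1}{-43}\right) = 36782 + \left(1750 - - \frac{1}{43}\right) = 36782 + \left(1750 + \frac{1}{43}\right) = 36782 + \frac{75251}{43} = \frac{1656877}{43}$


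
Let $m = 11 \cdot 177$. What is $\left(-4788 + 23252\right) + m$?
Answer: $20411$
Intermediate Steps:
$m = 1947$
$\left(-4788 + 23252\right) + m = \left(-4788 + 23252\right) + 1947 = 18464 + 1947 = 20411$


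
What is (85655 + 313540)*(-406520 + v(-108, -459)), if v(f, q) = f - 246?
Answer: -162422066430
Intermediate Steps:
v(f, q) = -246 + f
(85655 + 313540)*(-406520 + v(-108, -459)) = (85655 + 313540)*(-406520 + (-246 - 108)) = 399195*(-406520 - 354) = 399195*(-406874) = -162422066430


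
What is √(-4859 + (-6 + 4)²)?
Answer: I*√4855 ≈ 69.678*I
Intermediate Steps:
√(-4859 + (-6 + 4)²) = √(-4859 + (-2)²) = √(-4859 + 4) = √(-4855) = I*√4855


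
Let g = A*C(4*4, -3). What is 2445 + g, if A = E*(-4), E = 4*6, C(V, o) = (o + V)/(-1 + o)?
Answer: 2757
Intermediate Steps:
C(V, o) = (V + o)/(-1 + o)
E = 24
A = -96 (A = 24*(-4) = -96)
g = 312 (g = -96*(4*4 - 3)/(-1 - 3) = -96*(16 - 3)/(-4) = -(-24)*13 = -96*(-13/4) = 312)
2445 + g = 2445 + 312 = 2757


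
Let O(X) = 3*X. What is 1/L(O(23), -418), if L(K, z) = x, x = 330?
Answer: 1/330 ≈ 0.0030303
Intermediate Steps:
L(K, z) = 330
1/L(O(23), -418) = 1/330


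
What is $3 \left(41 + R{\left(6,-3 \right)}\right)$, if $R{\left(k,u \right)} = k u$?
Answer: $69$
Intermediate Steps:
$3 \left(41 + R{\left(6,-3 \right)}\right) = 3 \left(41 + 6 \left(-3\right)\right) = 3 \left(41 - 18\right) = 3 \cdot 23 = 69$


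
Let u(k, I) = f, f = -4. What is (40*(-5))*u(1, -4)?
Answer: 800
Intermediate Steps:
u(k, I) = -4
(40*(-5))*u(1, -4) = (40*(-5))*(-4) = -200*(-4) = 800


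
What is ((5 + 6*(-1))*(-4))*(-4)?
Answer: -16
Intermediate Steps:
((5 + 6*(-1))*(-4))*(-4) = ((5 - 6)*(-4))*(-4) = -1*(-4)*(-4) = 4*(-4) = -16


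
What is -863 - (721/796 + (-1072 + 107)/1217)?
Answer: -836125033/968732 ≈ -863.11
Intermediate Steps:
-863 - (721/796 + (-1072 + 107)/1217) = -863 - (721*(1/796) - 965*1/1217) = -863 - (721/796 - 965/1217) = -863 - 1*109317/968732 = -863 - 109317/968732 = -836125033/968732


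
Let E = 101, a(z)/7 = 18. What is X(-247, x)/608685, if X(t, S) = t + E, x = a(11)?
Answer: -146/608685 ≈ -0.00023986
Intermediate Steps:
a(z) = 126 (a(z) = 7*18 = 126)
x = 126
X(t, S) = 101 + t (X(t, S) = t + 101 = 101 + t)
X(-247, x)/608685 = (101 - 247)/608685 = -146*1/608685 = -146/608685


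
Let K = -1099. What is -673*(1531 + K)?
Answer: -290736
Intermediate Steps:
-673*(1531 + K) = -673*(1531 - 1099) = -673*432 = -290736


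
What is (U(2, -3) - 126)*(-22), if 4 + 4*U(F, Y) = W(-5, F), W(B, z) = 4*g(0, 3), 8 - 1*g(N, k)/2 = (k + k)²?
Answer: 4026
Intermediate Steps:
g(N, k) = 16 - 8*k² (g(N, k) = 16 - 2*(k + k)² = 16 - 2*4*k² = 16 - 8*k²)
W(B, z) = -224 (W(B, z) = 4*(16 - 8*3²) = 4*(16 - 8*9) = 4*(16 - 72) = 4*(-56) = -224)
U(F, Y) = -57 (U(F, Y) = -1 + (¼)*(-224) = -1 - 56 = -57)
(U(2, -3) - 126)*(-22) = (-57 - 126)*(-22) = -183*(-22) = 4026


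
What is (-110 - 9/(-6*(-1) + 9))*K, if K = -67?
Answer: 37051/5 ≈ 7410.2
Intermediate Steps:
(-110 - 9/(-6*(-1) + 9))*K = (-110 - 9/(-6*(-1) + 9))*(-67) = (-110 - 9/(6 + 9))*(-67) = (-110 - 9/15)*(-67) = (-110 + (1/15)*(-9))*(-67) = (-110 - ⅗)*(-67) = -553/5*(-67) = 37051/5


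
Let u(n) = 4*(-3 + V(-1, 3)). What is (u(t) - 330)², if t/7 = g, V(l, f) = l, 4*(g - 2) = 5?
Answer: 119716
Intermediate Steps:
g = 13/4 (g = 2 + (¼)*5 = 2 + 5/4 = 13/4 ≈ 3.2500)
t = 91/4 (t = 7*(13/4) = 91/4 ≈ 22.750)
u(n) = -16 (u(n) = 4*(-3 - 1) = 4*(-4) = -16)
(u(t) - 330)² = (-16 - 330)² = (-346)² = 119716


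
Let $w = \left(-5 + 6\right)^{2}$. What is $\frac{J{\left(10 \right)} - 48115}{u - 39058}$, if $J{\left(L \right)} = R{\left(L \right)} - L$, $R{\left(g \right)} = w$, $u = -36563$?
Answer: $\frac{48124}{75621} \approx 0.63638$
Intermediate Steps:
$w = 1$ ($w = 1^{2} = 1$)
$R{\left(g \right)} = 1$
$J{\left(L \right)} = 1 - L$
$\frac{J{\left(10 \right)} - 48115}{u - 39058} = \frac{\left(1 - 10\right) - 48115}{-36563 - 39058} = \frac{\left(1 - 10\right) - 48115}{-75621} = \left(-9 - 48115\right) \left(- \frac{1}{75621}\right) = \left(-48124\right) \left(- \frac{1}{75621}\right) = \frac{48124}{75621}$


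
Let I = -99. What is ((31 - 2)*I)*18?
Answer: -51678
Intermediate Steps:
((31 - 2)*I)*18 = ((31 - 2)*(-99))*18 = (29*(-99))*18 = -2871*18 = -51678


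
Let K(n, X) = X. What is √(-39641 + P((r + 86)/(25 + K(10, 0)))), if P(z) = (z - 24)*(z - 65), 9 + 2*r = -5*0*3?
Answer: 7*I*√1957169/50 ≈ 195.86*I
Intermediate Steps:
r = -9/2 (r = -9/2 + (-5*0*3)/2 = -9/2 + (0*3)/2 = -9/2 + (½)*0 = -9/2 + 0 = -9/2 ≈ -4.5000)
P(z) = (-65 + z)*(-24 + z) (P(z) = (-24 + z)*(-65 + z) = (-65 + z)*(-24 + z))
√(-39641 + P((r + 86)/(25 + K(10, 0)))) = √(-39641 + (1560 + ((-9/2 + 86)/(25 + 0))² - 89*(-9/2 + 86)/(25 + 0))) = √(-39641 + (1560 + ((163/2)/25)² - 14507/(2*25))) = √(-39641 + (1560 + ((163/2)*(1/25))² - 14507/(2*25))) = √(-39641 + (1560 + (163/50)² - 89*163/50)) = √(-39641 + (1560 + 26569/2500 - 14507/50)) = √(-39641 + 3201219/2500) = √(-95901281/2500) = 7*I*√1957169/50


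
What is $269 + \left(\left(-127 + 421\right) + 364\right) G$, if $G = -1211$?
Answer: $-796569$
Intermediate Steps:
$269 + \left(\left(-127 + 421\right) + 364\right) G = 269 + \left(\left(-127 + 421\right) + 364\right) \left(-1211\right) = 269 + \left(294 + 364\right) \left(-1211\right) = 269 + 658 \left(-1211\right) = 269 - 796838 = -796569$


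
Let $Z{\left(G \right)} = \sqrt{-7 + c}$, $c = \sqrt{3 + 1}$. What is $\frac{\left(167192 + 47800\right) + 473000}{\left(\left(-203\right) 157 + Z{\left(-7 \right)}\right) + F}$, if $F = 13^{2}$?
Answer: $- \frac{21810722384}{1005016809} - \frac{687992 i \sqrt{5}}{1005016809} \approx -21.702 - 0.0015307 i$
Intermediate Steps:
$F = 169$
$c = 2$ ($c = \sqrt{4} = 2$)
$Z{\left(G \right)} = i \sqrt{5}$ ($Z{\left(G \right)} = \sqrt{-7 + 2} = \sqrt{-5} = i \sqrt{5}$)
$\frac{\left(167192 + 47800\right) + 473000}{\left(\left(-203\right) 157 + Z{\left(-7 \right)}\right) + F} = \frac{\left(167192 + 47800\right) + 473000}{\left(\left(-203\right) 157 + i \sqrt{5}\right) + 169} = \frac{214992 + 473000}{\left(-31871 + i \sqrt{5}\right) + 169} = \frac{687992}{-31702 + i \sqrt{5}}$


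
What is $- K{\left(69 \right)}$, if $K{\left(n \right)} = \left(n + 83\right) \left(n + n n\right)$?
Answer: $-734160$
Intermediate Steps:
$K{\left(n \right)} = \left(83 + n\right) \left(n + n^{2}\right)$
$- K{\left(69 \right)} = - 69 \left(83 + 69^{2} + 84 \cdot 69\right) = - 69 \left(83 + 4761 + 5796\right) = - 69 \cdot 10640 = \left(-1\right) 734160 = -734160$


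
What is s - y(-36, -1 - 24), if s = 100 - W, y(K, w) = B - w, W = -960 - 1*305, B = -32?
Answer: 1372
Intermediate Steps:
W = -1265 (W = -960 - 305 = -1265)
y(K, w) = -32 - w
s = 1365 (s = 100 - 1*(-1265) = 100 + 1265 = 1365)
s - y(-36, -1 - 24) = 1365 - (-32 - (-1 - 24)) = 1365 - (-32 - 1*(-25)) = 1365 - (-32 + 25) = 1365 - 1*(-7) = 1365 + 7 = 1372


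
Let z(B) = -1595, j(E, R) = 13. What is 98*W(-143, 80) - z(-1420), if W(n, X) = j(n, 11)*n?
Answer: -180587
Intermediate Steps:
W(n, X) = 13*n
98*W(-143, 80) - z(-1420) = 98*(13*(-143)) - 1*(-1595) = 98*(-1859) + 1595 = -182182 + 1595 = -180587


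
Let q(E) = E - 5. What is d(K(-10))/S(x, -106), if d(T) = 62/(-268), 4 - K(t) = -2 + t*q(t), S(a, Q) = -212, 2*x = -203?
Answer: 31/28408 ≈ 0.0010912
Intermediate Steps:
q(E) = -5 + E
x = -203/2 (x = (1/2)*(-203) = -203/2 ≈ -101.50)
K(t) = 6 - t*(-5 + t) (K(t) = 4 - (-2 + t*(-5 + t)) = 4 + (2 - t*(-5 + t)) = 6 - t*(-5 + t))
d(T) = -31/134 (d(T) = 62*(-1/268) = -31/134)
d(K(-10))/S(x, -106) = -31/134/(-212) = -31/134*(-1/212) = 31/28408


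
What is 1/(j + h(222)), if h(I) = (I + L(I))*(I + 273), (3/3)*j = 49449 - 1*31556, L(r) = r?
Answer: 1/237673 ≈ 4.2075e-6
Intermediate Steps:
j = 17893 (j = 49449 - 1*31556 = 49449 - 31556 = 17893)
h(I) = 2*I*(273 + I) (h(I) = (I + I)*(I + 273) = (2*I)*(273 + I) = 2*I*(273 + I))
1/(j + h(222)) = 1/(17893 + 2*222*(273 + 222)) = 1/(17893 + 2*222*495) = 1/(17893 + 219780) = 1/237673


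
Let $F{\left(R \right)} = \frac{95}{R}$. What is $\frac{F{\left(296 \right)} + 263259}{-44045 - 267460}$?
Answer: $- \frac{77924759}{92205480} \approx -0.84512$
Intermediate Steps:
$\frac{F{\left(296 \right)} + 263259}{-44045 - 267460} = \frac{\frac{95}{296} + 263259}{-44045 - 267460} = \frac{77924759}{296 \left(-311505\right)} = \frac{77924759}{296} \left(- \frac{1}{311505}\right) = - \frac{77924759}{92205480}$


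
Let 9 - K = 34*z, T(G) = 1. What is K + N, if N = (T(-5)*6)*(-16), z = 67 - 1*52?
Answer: -597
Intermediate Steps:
z = 15 (z = 67 - 52 = 15)
N = -96 (N = (1*6)*(-16) = 6*(-16) = -96)
K = -501 (K = 9 - 34*15 = 9 - 1*510 = 9 - 510 = -501)
K + N = -501 - 96 = -597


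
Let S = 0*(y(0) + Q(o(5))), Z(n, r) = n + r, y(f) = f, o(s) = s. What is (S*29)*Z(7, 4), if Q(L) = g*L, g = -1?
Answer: 0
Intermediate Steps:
Q(L) = -L
S = 0 (S = 0*(0 - 1*5) = 0*(0 - 5) = 0*(-5) = 0)
(S*29)*Z(7, 4) = (0*29)*(7 + 4) = 0*11 = 0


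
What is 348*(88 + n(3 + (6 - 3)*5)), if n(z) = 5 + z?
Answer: 38628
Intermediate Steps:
348*(88 + n(3 + (6 - 3)*5)) = 348*(88 + (5 + (3 + (6 - 3)*5))) = 348*(88 + (5 + (3 + 3*5))) = 348*(88 + (5 + (3 + 15))) = 348*(88 + (5 + 18)) = 348*(88 + 23) = 348*111 = 38628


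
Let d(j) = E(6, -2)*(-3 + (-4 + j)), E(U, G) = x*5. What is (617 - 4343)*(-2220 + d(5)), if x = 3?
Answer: 8383500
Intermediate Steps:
E(U, G) = 15 (E(U, G) = 3*5 = 15)
d(j) = -105 + 15*j (d(j) = 15*(-3 + (-4 + j)) = 15*(-7 + j) = -105 + 15*j)
(617 - 4343)*(-2220 + d(5)) = (617 - 4343)*(-2220 + (-105 + 15*5)) = -3726*(-2220 + (-105 + 75)) = -3726*(-2220 - 30) = -3726*(-2250) = 8383500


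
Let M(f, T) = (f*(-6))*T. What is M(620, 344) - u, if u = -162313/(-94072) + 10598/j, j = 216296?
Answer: -3254774187105983/2543424664 ≈ -1.2797e+6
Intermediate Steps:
M(f, T) = -6*T*f (M(f, T) = (-6*f)*T = -6*T*f)
u = 4513078463/2543424664 (u = -162313/(-94072) + 10598/216296 = -162313*(-1/94072) + 10598*(1/216296) = 162313/94072 + 5299/108148 = 4513078463/2543424664 ≈ 1.7744)
M(620, 344) - u = -6*344*620 - 1*4513078463/2543424664 = -1279680 - 4513078463/2543424664 = -3254774187105983/2543424664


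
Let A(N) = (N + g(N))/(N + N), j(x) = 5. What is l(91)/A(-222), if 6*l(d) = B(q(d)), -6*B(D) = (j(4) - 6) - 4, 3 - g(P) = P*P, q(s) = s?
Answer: 185/148509 ≈ 0.0012457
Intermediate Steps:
g(P) = 3 - P**2 (g(P) = 3 - P*P = 3 - P**2)
A(N) = (3 + N - N**2)/(2*N) (A(N) = (N + (3 - N**2))/(N + N) = (3 + N - N**2)/((2*N)) = (3 + N - N**2)*(1/(2*N)) = (3 + N - N**2)/(2*N))
B(D) = 5/6 (B(D) = -((5 - 6) - 4)/6 = -(-1 - 4)/6 = -1/6*(-5) = 5/6)
l(d) = 5/36 (l(d) = (1/6)*(5/6) = 5/36)
l(91)/A(-222) = 5/(36*(((1/2)*(3 - 222 - 1*(-222)**2)/(-222)))) = 5/(36*(((1/2)*(-1/222)*(3 - 222 - 1*49284)))) = 5/(36*(((1/2)*(-1/222)*(3 - 222 - 49284)))) = 5/(36*(((1/2)*(-1/222)*(-49503)))) = 5/(36*(16501/148)) = (5/36)*(148/16501) = 185/148509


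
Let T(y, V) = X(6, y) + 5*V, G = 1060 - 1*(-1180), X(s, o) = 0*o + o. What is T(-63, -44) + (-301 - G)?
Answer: -2824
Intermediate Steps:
X(s, o) = o (X(s, o) = 0 + o = o)
G = 2240 (G = 1060 + 1180 = 2240)
T(y, V) = y + 5*V
T(-63, -44) + (-301 - G) = (-63 + 5*(-44)) + (-301 - 1*2240) = (-63 - 220) + (-301 - 2240) = -283 - 2541 = -2824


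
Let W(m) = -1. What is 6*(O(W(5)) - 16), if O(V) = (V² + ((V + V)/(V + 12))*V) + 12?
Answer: -186/11 ≈ -16.909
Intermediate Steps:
O(V) = 12 + V² + 2*V²/(12 + V) (O(V) = (V² + ((2*V)/(12 + V))*V) + 12 = (V² + (2*V/(12 + V))*V) + 12 = (V² + 2*V²/(12 + V)) + 12 = 12 + V² + 2*V²/(12 + V))
6*(O(W(5)) - 16) = 6*((144 + (-1)³ + 12*(-1) + 14*(-1)²)/(12 - 1) - 16) = 6*((144 - 1 - 12 + 14*1)/11 - 16) = 6*((144 - 1 - 12 + 14)/11 - 16) = 6*((1/11)*145 - 16) = 6*(145/11 - 16) = 6*(-31/11) = -186/11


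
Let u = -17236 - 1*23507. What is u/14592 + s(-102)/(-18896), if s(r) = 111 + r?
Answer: -16041897/5744384 ≈ -2.7926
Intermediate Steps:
u = -40743 (u = -17236 - 23507 = -40743)
u/14592 + s(-102)/(-18896) = -40743/14592 + (111 - 102)/(-18896) = -40743*1/14592 + 9*(-1/18896) = -13581/4864 - 9/18896 = -16041897/5744384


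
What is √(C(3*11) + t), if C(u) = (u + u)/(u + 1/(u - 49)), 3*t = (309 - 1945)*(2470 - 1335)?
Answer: 26*I*√2288619237/1581 ≈ 786.73*I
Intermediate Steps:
t = -1856860/3 (t = ((309 - 1945)*(2470 - 1335))/3 = (-1636*1135)/3 = (⅓)*(-1856860) = -1856860/3 ≈ -6.1895e+5)
C(u) = 2*u/(u + 1/(-49 + u)) (C(u) = (2*u)/(u + 1/(-49 + u)) = 2*u/(u + 1/(-49 + u)))
√(C(3*11) + t) = √(2*(3*11)*(-49 + 3*11)/(1 + (3*11)² - 147*11) - 1856860/3) = √(2*33*(-49 + 33)/(1 + 33² - 49*33) - 1856860/3) = √(2*33*(-16)/(1 + 1089 - 1617) - 1856860/3) = √(2*33*(-16)/(-527) - 1856860/3) = √(2*33*(-1/527)*(-16) - 1856860/3) = √(1056/527 - 1856860/3) = √(-978562052/1581) = 26*I*√2288619237/1581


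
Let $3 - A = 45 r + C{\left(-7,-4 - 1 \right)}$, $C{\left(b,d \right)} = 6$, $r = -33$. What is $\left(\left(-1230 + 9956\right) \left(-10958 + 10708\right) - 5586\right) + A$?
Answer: $-2185604$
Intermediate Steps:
$A = 1482$ ($A = 3 - \left(45 \left(-33\right) + 6\right) = 3 - \left(-1485 + 6\right) = 3 - -1479 = 3 + 1479 = 1482$)
$\left(\left(-1230 + 9956\right) \left(-10958 + 10708\right) - 5586\right) + A = \left(\left(-1230 + 9956\right) \left(-10958 + 10708\right) - 5586\right) + 1482 = \left(8726 \left(-250\right) + \left(-10379 + 4793\right)\right) + 1482 = \left(-2181500 - 5586\right) + 1482 = -2187086 + 1482 = -2185604$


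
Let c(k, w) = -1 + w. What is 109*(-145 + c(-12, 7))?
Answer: -15151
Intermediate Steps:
109*(-145 + c(-12, 7)) = 109*(-145 + (-1 + 7)) = 109*(-145 + 6) = 109*(-139) = -15151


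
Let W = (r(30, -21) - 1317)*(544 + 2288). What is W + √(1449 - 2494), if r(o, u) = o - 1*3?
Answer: -3653280 + I*√1045 ≈ -3.6533e+6 + 32.326*I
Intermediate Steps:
r(o, u) = -3 + o (r(o, u) = o - 3 = -3 + o)
W = -3653280 (W = ((-3 + 30) - 1317)*(544 + 2288) = (27 - 1317)*2832 = -1290*2832 = -3653280)
W + √(1449 - 2494) = -3653280 + √(1449 - 2494) = -3653280 + √(-1045) = -3653280 + I*√1045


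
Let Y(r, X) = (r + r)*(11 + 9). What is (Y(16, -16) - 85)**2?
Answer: 308025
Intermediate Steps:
Y(r, X) = 40*r (Y(r, X) = (2*r)*20 = 40*r)
(Y(16, -16) - 85)**2 = (40*16 - 85)**2 = (640 - 85)**2 = 555**2 = 308025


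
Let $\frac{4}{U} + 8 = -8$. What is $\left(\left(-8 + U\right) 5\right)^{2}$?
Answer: $\frac{27225}{16} \approx 1701.6$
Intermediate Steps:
$U = - \frac{1}{4}$ ($U = \frac{4}{-8 - 8} = \frac{4}{-16} = 4 \left(- \frac{1}{16}\right) = - \frac{1}{4} \approx -0.25$)
$\left(\left(-8 + U\right) 5\right)^{2} = \left(\left(-8 - \frac{1}{4}\right) 5\right)^{2} = \left(\left(- \frac{33}{4}\right) 5\right)^{2} = \left(- \frac{165}{4}\right)^{2} = \frac{27225}{16}$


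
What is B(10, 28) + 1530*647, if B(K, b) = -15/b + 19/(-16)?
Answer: 110869727/112 ≈ 9.8991e+5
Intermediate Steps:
B(K, b) = -19/16 - 15/b (B(K, b) = -15/b + 19*(-1/16) = -15/b - 19/16 = -19/16 - 15/b)
B(10, 28) + 1530*647 = (-19/16 - 15/28) + 1530*647 = (-19/16 - 15*1/28) + 989910 = (-19/16 - 15/28) + 989910 = -193/112 + 989910 = 110869727/112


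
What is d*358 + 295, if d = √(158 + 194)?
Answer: 295 + 1432*√22 ≈ 7011.7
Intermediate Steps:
d = 4*√22 (d = √352 = 4*√22 ≈ 18.762)
d*358 + 295 = (4*√22)*358 + 295 = 1432*√22 + 295 = 295 + 1432*√22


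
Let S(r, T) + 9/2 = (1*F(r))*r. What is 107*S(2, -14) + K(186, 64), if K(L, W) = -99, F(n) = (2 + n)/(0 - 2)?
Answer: -2017/2 ≈ -1008.5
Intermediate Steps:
F(n) = -1 - n/2 (F(n) = (2 + n)/(-2) = (2 + n)*(-1/2) = -1 - n/2)
S(r, T) = -9/2 + r*(-1 - r/2) (S(r, T) = -9/2 + (1*(-1 - r/2))*r = -9/2 + (-1 - r/2)*r = -9/2 + r*(-1 - r/2))
107*S(2, -14) + K(186, 64) = 107*(-9/2 - 1/2*2*(2 + 2)) - 99 = 107*(-9/2 - 1/2*2*4) - 99 = 107*(-9/2 - 4) - 99 = 107*(-17/2) - 99 = -1819/2 - 99 = -2017/2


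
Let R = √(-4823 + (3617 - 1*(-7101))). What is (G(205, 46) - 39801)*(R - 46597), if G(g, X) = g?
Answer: 1845054812 - 118788*√655 ≈ 1.8420e+9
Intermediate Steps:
R = 3*√655 (R = √(-4823 + (3617 + 7101)) = √(-4823 + 10718) = √5895 = 3*√655 ≈ 76.779)
(G(205, 46) - 39801)*(R - 46597) = (205 - 39801)*(3*√655 - 46597) = -39596*(-46597 + 3*√655) = 1845054812 - 118788*√655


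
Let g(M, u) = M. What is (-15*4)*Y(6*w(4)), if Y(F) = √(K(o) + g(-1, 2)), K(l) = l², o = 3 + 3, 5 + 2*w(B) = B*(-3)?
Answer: -60*√35 ≈ -354.96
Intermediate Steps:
w(B) = -5/2 - 3*B/2 (w(B) = -5/2 + (B*(-3))/2 = -5/2 + (-3*B)/2 = -5/2 - 3*B/2)
o = 6
Y(F) = √35 (Y(F) = √(6² - 1) = √(36 - 1) = √35)
(-15*4)*Y(6*w(4)) = (-15*4)*√35 = -60*√35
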